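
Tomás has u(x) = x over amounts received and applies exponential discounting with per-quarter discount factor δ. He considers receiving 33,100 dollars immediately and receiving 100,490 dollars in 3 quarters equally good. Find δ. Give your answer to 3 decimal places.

Equating discounted utilities: u(33100) = δ^3·u(100490) ⇒ δ^3 = u(33100)/u(100490).
With u(x) = x: δ^3 = 33100/100490 = 0.32939.
Taking the cube root: δ = 0.32939^(1/3) ≈ 0.691.

δ ≈ 0.691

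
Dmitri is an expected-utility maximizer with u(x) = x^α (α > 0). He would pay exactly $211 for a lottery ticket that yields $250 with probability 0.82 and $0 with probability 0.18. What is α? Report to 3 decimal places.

α ≈ 1.170

The lottery's expected utility is 0.82·u(250) + 0.18·u(0) = 0.82·250^α (since u(0) = 0 for α > 0).
Equating: 211^α = 0.82·250^α, i.e. 0.8440^α = 0.82.
Take logs: α = ln 0.82 / ln(211/250) ≈ 1.17009.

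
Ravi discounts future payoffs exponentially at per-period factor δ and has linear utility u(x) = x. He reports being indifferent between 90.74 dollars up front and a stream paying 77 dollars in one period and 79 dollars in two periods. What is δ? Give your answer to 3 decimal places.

Present value of the stream is 77·δ + 79·δ². Indifference gives 77δ + 79δ² = 90.74.
Rearranged: 79δ² + 77δ − 90.74 = 0.
The positive root is δ = [−77 + √(77² + 4·79·90.74)] / (2·79) = (−77 + 186.018)/158 ≈ 0.690.

δ ≈ 0.690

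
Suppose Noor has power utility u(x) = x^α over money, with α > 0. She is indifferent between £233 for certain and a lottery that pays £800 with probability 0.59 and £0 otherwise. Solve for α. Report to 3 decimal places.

The lottery's expected utility is 0.59·u(800) + 0.41·u(0) = 0.59·800^α (since u(0) = 0 for α > 0).
Indifference: 233^α = 0.59·800^α, so (233/800)^α = 0.59.
Taking logs: α·ln(233/800) = ln(0.59), so α = -0.527633 / -1.233573 ≈ 0.428.

α ≈ 0.428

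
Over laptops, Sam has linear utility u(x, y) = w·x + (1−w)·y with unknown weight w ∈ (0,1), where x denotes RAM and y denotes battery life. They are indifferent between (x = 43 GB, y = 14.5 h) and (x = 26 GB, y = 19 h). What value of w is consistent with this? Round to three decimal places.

Indifference: w·43 + (1−w)·14.5 = w·26 + (1−w)·19.
Rearranging, 17·w − 4.5·(1−w) = 0.
The marginal rate of substitution is 4.5/17, so w = 4.5/(17+4.5) = 0.209.

w = 0.209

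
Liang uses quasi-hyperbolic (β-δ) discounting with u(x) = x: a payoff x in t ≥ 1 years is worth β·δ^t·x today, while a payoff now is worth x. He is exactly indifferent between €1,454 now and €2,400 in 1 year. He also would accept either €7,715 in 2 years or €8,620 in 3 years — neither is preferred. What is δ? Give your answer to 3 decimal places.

δ ≈ 0.895

The second indifference involves only future payoffs, so β cancels: β·δ^2·7715 = β·δ^3·8620, giving δ = 7715/8620 = 0.89501.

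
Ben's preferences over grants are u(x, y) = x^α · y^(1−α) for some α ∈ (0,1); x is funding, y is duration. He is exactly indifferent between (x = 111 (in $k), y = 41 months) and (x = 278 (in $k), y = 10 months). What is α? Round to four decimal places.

α ≈ 0.6058

Indifference: 111^α · 41^(1−α) = 278^α · 10^(1−α).
(111/278)^α = (10/41)^(1−α); take logs: α·ln(111/278) = (1−α)·ln(10/41), i.e. α·-0.9180909 = (1−α)·-1.4109870.
Thus α·(-2.3290779) = -1.4109870, so α = -1.4109870/-2.3290779 ≈ 0.6058.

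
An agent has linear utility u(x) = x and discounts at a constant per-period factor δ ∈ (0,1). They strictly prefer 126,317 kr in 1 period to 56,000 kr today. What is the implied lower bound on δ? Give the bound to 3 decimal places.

δ > 0.443

The preference means 56000 < δ·126317.
Dividing through by 126317 gives δ > 0.44333.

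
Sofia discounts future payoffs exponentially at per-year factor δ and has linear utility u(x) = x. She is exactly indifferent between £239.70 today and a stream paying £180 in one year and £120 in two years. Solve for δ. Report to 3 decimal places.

The stream is worth 180δ + 120δ² today, so 180δ + 120δ² = 239.70.
So 120δ² + 180δ − 239.70 = 0.
The positive root is δ = [−180 + √(180² + 4·120·239.70)] / (2·120) = (−180 + 384.000)/240 ≈ 0.850.

δ ≈ 0.850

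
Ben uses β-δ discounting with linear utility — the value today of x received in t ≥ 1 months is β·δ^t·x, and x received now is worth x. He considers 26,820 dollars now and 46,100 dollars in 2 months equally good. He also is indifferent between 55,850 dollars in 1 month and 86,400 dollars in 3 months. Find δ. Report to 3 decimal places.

From the later pair, β·δ^1·55850 = β·δ^3·86400; dividing through, δ^2 = 55850/86400 = 0.64641, so δ = 0.80400.

δ ≈ 0.804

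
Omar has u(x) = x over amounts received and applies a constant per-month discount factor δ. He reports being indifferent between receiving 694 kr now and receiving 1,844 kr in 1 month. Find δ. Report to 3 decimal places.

δ ≈ 0.376

Indifference means u(694) = δ · u(1844), so δ = u(694)/u(1844).
With u(x) = x: δ = 694/1844 = 0.37636.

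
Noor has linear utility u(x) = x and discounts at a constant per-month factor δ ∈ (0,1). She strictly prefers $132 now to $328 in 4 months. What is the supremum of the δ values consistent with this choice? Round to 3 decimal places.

δ < 0.796

The preference means 132 > δ^4·328.
Hence δ^4 < 132/328 = 0.40244, and x ↦ x^(1/4) is increasing on (0,∞).
δ < (132/328)^(1/4) ≈ 0.796.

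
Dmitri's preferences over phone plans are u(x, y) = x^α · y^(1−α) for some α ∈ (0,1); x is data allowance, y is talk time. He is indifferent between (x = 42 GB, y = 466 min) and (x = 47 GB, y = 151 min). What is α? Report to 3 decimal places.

α ≈ 0.909

The Cobb–Douglas utilities coincide, so 42^α·466^(1−α) = 47^α·151^(1−α).
Rearrange to (42/47)^α = (151/466)^(1−α) and take logs: α·-0.112478 = (1−α)·-1.126906.
With A = -0.112478 and B = -1.126906: α·A = (1−α)·B, so α = B/(A+B) = -1.126906/-1.239384 ≈ 0.909.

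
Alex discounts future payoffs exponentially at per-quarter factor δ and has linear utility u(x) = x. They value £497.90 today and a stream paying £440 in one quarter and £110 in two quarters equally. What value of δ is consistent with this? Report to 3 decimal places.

δ ≈ 0.920

Present value of the stream is 440·δ + 110·δ². Indifference gives 440δ + 110δ² = 497.90.
So 110δ² + 440δ − 497.90 = 0.
δ = (−440 + √(440² + 4·110·497.90)) / (2·110) = (−440 + √412676.00) / 220 ≈ 0.920.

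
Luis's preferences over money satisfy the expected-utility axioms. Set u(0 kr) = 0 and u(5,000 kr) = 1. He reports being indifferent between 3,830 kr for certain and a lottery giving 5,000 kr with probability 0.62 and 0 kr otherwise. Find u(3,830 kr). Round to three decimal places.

0.620

u(3,830 kr) equals the lottery's expected utility: 0.62·1 + 0.38·0 = 0.62.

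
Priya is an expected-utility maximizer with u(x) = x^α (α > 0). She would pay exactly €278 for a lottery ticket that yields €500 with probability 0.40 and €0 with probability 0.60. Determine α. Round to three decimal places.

EU(lottery) = 0.40·500^α + 0.60·0 = 0.40·500^α.
Setting u(278) equal to that: 278^α = 0.40·500^α ⇒ (278/500)^α = 0.40.
Take logs: α = ln 0.40 / ln(278/500) ≈ 1.56101.

α ≈ 1.561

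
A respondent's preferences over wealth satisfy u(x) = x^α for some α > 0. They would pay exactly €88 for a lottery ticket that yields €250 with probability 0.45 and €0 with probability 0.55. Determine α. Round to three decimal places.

α ≈ 0.765

Since u(0) = 0, the lottery's EU is 0.45·250^α.
Equating: 88^α = 0.45·250^α, i.e. 0.3520^α = 0.45.
Taking logs: α·ln(88/250) = ln(0.45), so α = -0.798508 / -1.044124 ≈ 0.765.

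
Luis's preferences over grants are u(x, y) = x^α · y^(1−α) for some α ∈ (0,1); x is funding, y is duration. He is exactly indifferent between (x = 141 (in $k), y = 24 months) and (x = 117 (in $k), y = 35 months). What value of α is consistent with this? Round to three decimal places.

Set the two utilities equal: 141^α·24^(1−α) = 117^α·35^(1−α).
Taking logs: α·ln 141 + (1−α)·ln 24 = α·ln 117 + (1−α)·ln 35, i.e. α·0.186586 = (1−α)·0.377294.
So α/(1−α) = (0.377294)/(0.186586) = 2.022092, and α = 2.022092/3.022092 ≈ 0.669.

α ≈ 0.669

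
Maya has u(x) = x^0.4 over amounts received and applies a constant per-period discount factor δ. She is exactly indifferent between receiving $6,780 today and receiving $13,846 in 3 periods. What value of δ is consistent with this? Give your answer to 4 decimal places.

δ ≈ 0.9092

Indifference means u(6780) = δ^3 · u(13846), so δ^3 = u(6780)/u(13846).
With u(x) = x^0.4: δ^3 = 6780^0.4/13846^0.4 = (6780/13846)^0.4 = 0.75156.
Hence δ = (0.75156)^(1/3) = 0.909189.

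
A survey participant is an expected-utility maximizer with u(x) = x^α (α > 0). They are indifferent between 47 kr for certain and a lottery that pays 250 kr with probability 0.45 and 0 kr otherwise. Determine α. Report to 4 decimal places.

Since u(0) = 0, the lottery's EU is 0.45·250^α.
Indifference: 47^α = 0.45·250^α, so (47/250)^α = 0.45.
α = ln(0.45) / ln(47/250) = -0.7985077/-1.6713133 ≈ 0.4778.

α ≈ 0.4778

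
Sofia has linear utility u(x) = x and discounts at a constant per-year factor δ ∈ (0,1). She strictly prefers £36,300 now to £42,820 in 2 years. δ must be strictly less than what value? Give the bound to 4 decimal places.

Under u(x) = x this choice says 36300 > δ^2·42820.
So δ^2 < 36300/42820 = 0.84773; taking the square root of both positive sides preserves the inequality.
δ < 0.84773^(1/2) = 0.9207.

δ < 0.9207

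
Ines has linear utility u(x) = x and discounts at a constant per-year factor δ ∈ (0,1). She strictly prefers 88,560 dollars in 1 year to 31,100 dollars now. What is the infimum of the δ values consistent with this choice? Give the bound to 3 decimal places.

δ > 0.351

Under u(x) = x this choice says 31100 < δ·88560.
So δ > 31100/88560 = 0.35117.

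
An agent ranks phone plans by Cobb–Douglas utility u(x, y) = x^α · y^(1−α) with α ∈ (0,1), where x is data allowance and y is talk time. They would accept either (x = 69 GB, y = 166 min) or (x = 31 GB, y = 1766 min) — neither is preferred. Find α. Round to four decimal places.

The Cobb–Douglas utilities coincide, so 69^α·166^(1−α) = 31^α·1766^(1−α).
Rearrange to (69/31)^α = (1766/166)^(1−α) and take logs: α·0.8001193 = (1−α)·2.3644846.
With A = 0.8001193 and B = 2.3644846: α·A = (1−α)·B, so α = B/(A+B) = 2.3644846/3.1646039 ≈ 0.7472.

α ≈ 0.7472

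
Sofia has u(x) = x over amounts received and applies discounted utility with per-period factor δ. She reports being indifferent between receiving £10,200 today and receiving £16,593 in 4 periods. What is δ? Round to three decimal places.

δ ≈ 0.885

Equating discounted utilities: u(10200) = δ^4·u(16593) ⇒ δ^4 = u(10200)/u(16593).
With u(x) = x: δ^4 = 10200/16593 = 0.61472.
Hence δ = (0.61472)^(1/4) = 0.88546.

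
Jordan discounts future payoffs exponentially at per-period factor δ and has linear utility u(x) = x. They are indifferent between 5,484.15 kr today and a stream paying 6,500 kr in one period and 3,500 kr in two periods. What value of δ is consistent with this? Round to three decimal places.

δ ≈ 0.630

Present value of the stream is 6500·δ + 3500·δ². Indifference gives 6500δ + 3500δ² = 5484.15.
That is, 3500δ² + 6500δ − 5484.15 = 0, a quadratic in δ.
δ = (−6500 + √(6500² + 4·3500·5484.15)) / (2·3500) = (−6500 + √119028100.00) / 7000 ≈ 0.630.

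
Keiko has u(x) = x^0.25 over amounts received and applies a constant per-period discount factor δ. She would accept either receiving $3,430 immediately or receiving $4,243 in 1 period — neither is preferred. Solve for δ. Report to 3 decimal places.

The payoff in 1 period is discounted by δ, so u(3430) = δ·u(4243) and δ = u(3430)/u(4243).
Since u(x) = x^0.25, δ = (3430/4243)^0.25 = 0.80839^0.25 = 0.94821.

δ ≈ 0.948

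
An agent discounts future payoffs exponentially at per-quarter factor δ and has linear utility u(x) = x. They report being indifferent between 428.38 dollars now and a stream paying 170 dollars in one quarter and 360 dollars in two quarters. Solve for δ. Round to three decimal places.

δ ≈ 0.880

The stream is worth 170δ + 360δ² today, so 170δ + 360δ² = 428.38.
Rearranged: 360δ² + 170δ − 428.38 = 0.
The positive root is δ = [−170 + √(170² + 4·360·428.38)] / (2·360) = (−170 + 803.596)/720 ≈ 0.880.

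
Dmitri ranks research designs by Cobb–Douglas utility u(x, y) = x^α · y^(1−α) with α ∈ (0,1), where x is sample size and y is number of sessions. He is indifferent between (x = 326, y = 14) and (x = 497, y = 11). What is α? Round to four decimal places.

Indifference: 326^α · 14^(1−α) = 497^α · 11^(1−α).
Taking logs: α·ln 326 + (1−α)·ln 14 = α·ln 497 + (1−α)·ln 11, i.e. α·-0.4216926 = (1−α)·-0.2411621.
So α/(1−α) = (-0.2411621)/(-0.4216926) = 0.5718908, and α = 0.5718908/1.5718908 ≈ 0.3638.

α ≈ 0.3638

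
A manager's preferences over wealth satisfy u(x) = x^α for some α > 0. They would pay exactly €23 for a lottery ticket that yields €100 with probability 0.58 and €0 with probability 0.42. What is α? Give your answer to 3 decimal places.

α ≈ 0.371

EU(lottery) = 0.58·100^α + 0.42·0 = 0.58·100^α.
Equating: 23^α = 0.58·100^α, i.e. 0.2300^α = 0.58.
Taking logs: α·ln(23/100) = ln(0.58), so α = -0.544727 / -1.469676 ≈ 0.371.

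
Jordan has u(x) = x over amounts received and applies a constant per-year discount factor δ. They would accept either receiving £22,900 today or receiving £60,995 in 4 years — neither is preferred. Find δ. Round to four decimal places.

δ ≈ 0.7828

Equating discounted utilities: u(22900) = δ^4·u(60995) ⇒ δ^4 = u(22900)/u(60995).
With u(x) = x: δ^4 = 22900/60995 = 0.37544.
Taking the 4th root: δ = 0.37544^(1/4) ≈ 0.7828.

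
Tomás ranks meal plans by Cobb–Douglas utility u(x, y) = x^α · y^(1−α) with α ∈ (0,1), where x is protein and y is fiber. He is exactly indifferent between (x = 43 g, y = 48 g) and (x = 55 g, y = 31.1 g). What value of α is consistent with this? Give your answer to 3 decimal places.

Indifference: 43^α · 48^(1−α) = 55^α · 31.1^(1−α).
(43/55)^α = (31.1/48)^(1−α); take logs: α·ln(43/55) = (1−α)·ln(31.1/48), i.e. α·-0.246133 = (1−α)·-0.433993.
Thus α·(-0.680126) = -0.433993, so α = -0.433993/-0.680126 ≈ 0.638.

α ≈ 0.638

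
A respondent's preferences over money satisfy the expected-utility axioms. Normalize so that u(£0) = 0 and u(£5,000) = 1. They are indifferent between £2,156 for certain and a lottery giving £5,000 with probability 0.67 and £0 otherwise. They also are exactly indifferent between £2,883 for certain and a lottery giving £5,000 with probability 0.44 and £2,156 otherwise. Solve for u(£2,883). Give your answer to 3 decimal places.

0.815

The first gamble pins u(£2,156): it must equal 0.67·1 + 0.33·0 = 0.67.
Then u(£2,883) = 0.44·u(£5,000) + 0.56·u(£2,156) = 0.44·1.00 + 0.56·0.67 = 0.8152.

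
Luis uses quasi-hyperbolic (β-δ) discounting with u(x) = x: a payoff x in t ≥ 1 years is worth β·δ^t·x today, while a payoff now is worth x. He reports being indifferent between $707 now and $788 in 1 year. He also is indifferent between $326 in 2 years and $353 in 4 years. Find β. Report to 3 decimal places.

β ≈ 0.934

The second indifference involves only future payoffs, so β cancels: β·δ^2·326 = β·δ^4·353, giving δ^2 = 326/353 = 0.92351, so δ = 0.96100.
The first indifference: 707 = β·δ·788, so β = 707/(δ·788) = 707/(0.96100·788) ≈ 0.934.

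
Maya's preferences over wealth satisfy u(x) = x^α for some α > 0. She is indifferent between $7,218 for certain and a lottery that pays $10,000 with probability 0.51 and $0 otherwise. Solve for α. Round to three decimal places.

EU(lottery) = 0.51·10000^α + 0.49·0 = 0.51·10000^α.
Equating: 7218^α = 0.51·10000^α, i.e. 0.7218^α = 0.51.
Take logs: α = ln 0.51 / ln(7218/10000) ≈ 2.06543.

α ≈ 2.065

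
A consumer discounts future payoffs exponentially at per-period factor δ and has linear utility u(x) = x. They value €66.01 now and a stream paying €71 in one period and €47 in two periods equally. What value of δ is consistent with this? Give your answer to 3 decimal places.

Equating present values: 66.01 = 71δ + 47δ².
Rearranged: 47δ² + 71δ − 66.01 = 0.
The positive root is δ = [−71 + √(71² + 4·47·66.01)] / (2·47) = (−71 + 132.102)/94 ≈ 0.650.

δ ≈ 0.650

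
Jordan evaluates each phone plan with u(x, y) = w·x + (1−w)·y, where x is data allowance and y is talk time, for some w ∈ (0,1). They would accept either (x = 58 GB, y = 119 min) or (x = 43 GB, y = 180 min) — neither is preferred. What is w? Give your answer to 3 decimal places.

w = 0.803

Indifference: w·58 + (1−w)·119 = w·43 + (1−w)·180.
w·(58−43) = (1−w)·(180−119), i.e. w·15 = (1−w)·61.
So w/(1−w) = 61/15 = 4.0667, giving w = 61/(15+61) = 0.803.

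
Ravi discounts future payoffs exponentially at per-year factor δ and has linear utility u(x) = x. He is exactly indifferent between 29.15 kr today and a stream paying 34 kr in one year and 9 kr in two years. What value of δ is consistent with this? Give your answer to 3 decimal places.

δ ≈ 0.720

Equating present values: 29.15 = 34δ + 9δ².
That is, 9δ² + 34δ − 29.15 = 0, a quadratic in δ.
The positive root is δ = [−34 + √(34² + 4·9·29.15)] / (2·9) = (−34 + 46.962)/18 ≈ 0.720.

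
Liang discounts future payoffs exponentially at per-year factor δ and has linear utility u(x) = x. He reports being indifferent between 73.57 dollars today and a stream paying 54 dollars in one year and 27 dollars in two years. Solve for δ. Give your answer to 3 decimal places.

The stream is worth 54δ + 27δ² today, so 54δ + 27δ² = 73.57.
Rearranged: 27δ² + 54δ − 73.57 = 0.
δ = (−54 + √(54² + 4·27·73.57)) / (2·27) = (−54 + √10861.56) / 54 ≈ 0.930.

δ ≈ 0.930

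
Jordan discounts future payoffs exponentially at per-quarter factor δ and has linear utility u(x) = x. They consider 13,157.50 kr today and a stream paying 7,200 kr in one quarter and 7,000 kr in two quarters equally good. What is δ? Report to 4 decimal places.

Equating present values: 13157.50 = 7200δ + 7000δ².
Rearranged: 7000δ² + 7200δ − 13157.50 = 0.
δ = (−7200 + √(7200² + 4·7000·13157.50)) / (2·7000) = (−7200 + √420250000.00) / 14000 ≈ 0.9500.

δ ≈ 0.9500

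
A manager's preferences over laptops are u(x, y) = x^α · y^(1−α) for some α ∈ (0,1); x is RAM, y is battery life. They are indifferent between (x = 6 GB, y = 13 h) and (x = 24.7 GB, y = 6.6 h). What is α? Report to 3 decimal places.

α ≈ 0.324

The Cobb–Douglas utilities coincide, so 6^α·13^(1−α) = 24.7^α·6.6^(1−α).
Taking logs: α·ln 6 + (1−α)·ln 13 = α·ln 24.7 + (1−α)·ln 6.6, i.e. α·-1.415044 = (1−α)·-0.677880.
So α/(1−α) = (-0.677880)/(-1.415044) = 0.479052, and α = 0.479052/1.479052 ≈ 0.324.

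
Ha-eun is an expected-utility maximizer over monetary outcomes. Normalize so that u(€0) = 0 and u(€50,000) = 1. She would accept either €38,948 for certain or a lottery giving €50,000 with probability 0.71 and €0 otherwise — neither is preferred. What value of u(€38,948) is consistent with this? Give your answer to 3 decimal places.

0.710

By the standard-gamble method, u(€38,948) is just the indifference probability on the best outcome: 0.71.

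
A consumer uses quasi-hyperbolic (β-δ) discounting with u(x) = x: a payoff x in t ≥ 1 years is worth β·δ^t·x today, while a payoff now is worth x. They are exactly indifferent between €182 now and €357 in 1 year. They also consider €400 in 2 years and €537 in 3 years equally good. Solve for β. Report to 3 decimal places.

β ≈ 0.684

Both payoffs in the second observation are in the future, so β drops out: δ^2·400 = δ^3·537 ⇒ δ = 400/537 = 0.74488.
Now use the now-vs-future pair: 182 = β·δ·357 gives β = 182/(0.74488·357) ≈ 0.684.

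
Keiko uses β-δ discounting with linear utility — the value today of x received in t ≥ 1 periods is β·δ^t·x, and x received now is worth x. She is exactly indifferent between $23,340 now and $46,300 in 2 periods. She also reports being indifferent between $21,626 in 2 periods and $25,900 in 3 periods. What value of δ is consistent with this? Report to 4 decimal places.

The second indifference involves only future payoffs, so β cancels: β·δ^2·21626 = β·δ^3·25900, giving δ = 21626/25900 = 0.83498.

δ ≈ 0.8350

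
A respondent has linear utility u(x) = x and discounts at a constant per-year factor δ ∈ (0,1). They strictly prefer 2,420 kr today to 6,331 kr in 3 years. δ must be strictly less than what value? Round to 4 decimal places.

The preference means 2420 > δ^3·6331.
So δ^3 < 2420/6331 = 0.38225; taking the cube root of both positive sides preserves the inequality.
δ < 0.38225^(1/3) = 0.7257.

δ < 0.7257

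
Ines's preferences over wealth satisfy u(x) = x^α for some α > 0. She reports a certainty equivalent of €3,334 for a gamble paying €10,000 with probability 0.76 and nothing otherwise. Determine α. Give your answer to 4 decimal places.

α ≈ 0.2498

EU(lottery) = 0.76·10000^α + 0.24·0 = 0.76·10000^α.
Equating: 3334^α = 0.76·10000^α, i.e. 0.3334^α = 0.76.
Take logs: α = ln 0.76 / ln(3334/10000) ≈ 0.249849.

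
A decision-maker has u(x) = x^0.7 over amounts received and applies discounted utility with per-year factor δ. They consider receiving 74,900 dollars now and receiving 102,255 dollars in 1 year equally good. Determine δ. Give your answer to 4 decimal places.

δ ≈ 0.8042

Indifference means u(74900) = δ · u(102255), so δ = u(74900)/u(102255).
Since u(x) = x^0.7, δ = (74900/102255)^0.7 = 0.73248^0.7 = 0.80419.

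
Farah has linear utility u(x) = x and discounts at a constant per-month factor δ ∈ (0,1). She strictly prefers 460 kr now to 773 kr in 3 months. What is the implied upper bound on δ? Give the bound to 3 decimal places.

Under u(x) = x this choice says 460 > δ^3·773.
Hence δ^3 < 460/773 = 0.59508, and x ↦ x^(1/3) is increasing on (0,∞).
δ < 0.59508^(1/3) = 0.841.

δ < 0.841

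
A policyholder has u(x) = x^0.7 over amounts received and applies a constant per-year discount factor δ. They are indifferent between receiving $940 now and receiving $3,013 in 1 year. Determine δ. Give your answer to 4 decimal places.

Equating discounted utilities: u(940) = δ·u(3013) ⇒ δ = u(940)/u(3013).
With u(x) = x^0.7: δ = 940^0.7/3013^0.7 = (940/3013)^0.7 = 0.44248.

δ ≈ 0.4425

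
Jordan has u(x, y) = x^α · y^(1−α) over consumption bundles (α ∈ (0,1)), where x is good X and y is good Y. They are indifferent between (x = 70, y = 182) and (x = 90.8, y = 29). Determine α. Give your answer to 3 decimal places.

The Cobb–Douglas utilities coincide, so 70^α·182^(1−α) = 90.8^α·29^(1−α).
Rearrange to (70/90.8)^α = (29/182)^(1−α) and take logs: α·-0.260164 = (1−α)·-1.836711.
With A = -0.260164 and B = -1.836711: α·A = (1−α)·B, so α = B/(A+B) = -1.836711/-2.096875 ≈ 0.876.

α ≈ 0.876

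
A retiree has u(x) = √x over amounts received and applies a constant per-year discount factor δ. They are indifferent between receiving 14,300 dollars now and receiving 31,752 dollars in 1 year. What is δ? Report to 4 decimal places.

δ ≈ 0.6711

Equating discounted utilities: u(14300) = δ·u(31752) ⇒ δ = u(14300)/u(31752).
Since u(x) = √x, δ = √(14300/31752) = 0.67109.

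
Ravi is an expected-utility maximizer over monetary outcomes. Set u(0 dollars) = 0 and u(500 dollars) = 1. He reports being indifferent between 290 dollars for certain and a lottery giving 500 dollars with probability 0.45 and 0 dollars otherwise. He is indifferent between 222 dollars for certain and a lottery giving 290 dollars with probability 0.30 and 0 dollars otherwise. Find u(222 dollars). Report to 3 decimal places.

First, u(290 dollars) = 0.45·u(500 dollars) + 0.55·u(0 dollars) = 0.45.
Then u(222 dollars) = 0.30·u(290 dollars) + 0.70·u(0 dollars) = 0.30·0.45 + 0.70·0.00 = 0.1350.

0.135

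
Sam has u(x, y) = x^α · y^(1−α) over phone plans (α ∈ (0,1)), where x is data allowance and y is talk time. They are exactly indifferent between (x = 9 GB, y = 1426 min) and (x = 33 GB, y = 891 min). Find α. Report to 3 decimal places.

α ≈ 0.266

Indifference: 9^α · 1426^(1−α) = 33^α · 891^(1−α).
Rearrange to (9/33)^α = (891/1426)^(1−α) and take logs: α·-1.299283 = (1−α)·-0.470284.
Thus α·(-1.769567) = -0.470284, so α = -0.470284/-1.769567 ≈ 0.266.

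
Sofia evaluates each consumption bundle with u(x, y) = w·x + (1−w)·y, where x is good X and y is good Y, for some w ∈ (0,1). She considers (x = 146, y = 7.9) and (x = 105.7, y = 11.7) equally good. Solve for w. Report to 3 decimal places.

w = 0.086

u(146,7.9) = u(105.7,11.7) means w·146 + (1−w)·7.9 = w·105.7 + (1−w)·11.7.
Collecting terms: w·40.3 = (1−w)·3.8.
So w/(1−w) = 3.8/40.3 = 0.0943, giving w = 3.8/(40.3+3.8) = 0.086.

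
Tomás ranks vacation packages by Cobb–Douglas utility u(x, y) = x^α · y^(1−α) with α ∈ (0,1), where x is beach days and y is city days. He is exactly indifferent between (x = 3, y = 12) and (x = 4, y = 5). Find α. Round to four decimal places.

α ≈ 0.7527

Indifference: 3^α · 12^(1−α) = 4^α · 5^(1−α).
Rearrange to (3/4)^α = (5/12)^(1−α) and take logs: α·-0.2876821 = (1−α)·-0.8754687.
So α/(1−α) = (-0.8754687)/(-0.2876821) = 3.0431810, and α = 3.0431810/4.0431810 ≈ 0.7527.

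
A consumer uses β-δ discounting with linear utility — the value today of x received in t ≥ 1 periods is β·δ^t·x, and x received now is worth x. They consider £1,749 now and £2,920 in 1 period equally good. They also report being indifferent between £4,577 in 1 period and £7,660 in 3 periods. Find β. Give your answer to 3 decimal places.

β ≈ 0.775

The second indifference involves only future payoffs, so β cancels: β·δ^1·4577 = β·δ^3·7660, giving δ^2 = 4577/7660 = 0.59752, so δ = 0.77299.
Substituting δ into 1749 = β·δ·2920: β = 1749/(2257.142) ≈ 0.775.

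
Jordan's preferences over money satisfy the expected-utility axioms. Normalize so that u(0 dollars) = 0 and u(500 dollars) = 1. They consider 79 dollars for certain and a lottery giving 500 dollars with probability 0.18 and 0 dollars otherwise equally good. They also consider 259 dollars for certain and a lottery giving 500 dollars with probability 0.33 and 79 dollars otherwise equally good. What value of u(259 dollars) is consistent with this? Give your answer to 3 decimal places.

The first gamble pins u(79 dollars): it must equal 0.18·1 + 0.82·0 = 0.18.
The second indifference gives u(259 dollars) = 0.33·u(500 dollars) + 0.67·u(79 dollars) = 0.33·1.00 + 0.67·0.18 = 0.4506.

0.451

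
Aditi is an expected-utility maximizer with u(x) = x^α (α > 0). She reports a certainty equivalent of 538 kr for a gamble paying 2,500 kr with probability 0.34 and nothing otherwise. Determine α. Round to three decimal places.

Since u(0) = 0, the lottery's EU is 0.34·2500^α.
Setting u(538) equal to that: 538^α = 0.34·2500^α ⇒ (538/2500)^α = 0.34.
Take logs: α = ln 0.34 / ln(538/2500) ≈ 0.70226.

α ≈ 0.702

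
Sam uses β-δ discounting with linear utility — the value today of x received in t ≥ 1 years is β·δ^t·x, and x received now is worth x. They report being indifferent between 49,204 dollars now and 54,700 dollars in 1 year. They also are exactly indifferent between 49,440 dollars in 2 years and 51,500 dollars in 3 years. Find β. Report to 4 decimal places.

From the later pair, β·δ^2·49440 = β·δ^3·51500; dividing through, δ = 49440/51500 = 0.96000.
Substituting δ into 49204 = β·δ·54700: β = 49204/(52512.000) ≈ 0.9370.

β ≈ 0.9370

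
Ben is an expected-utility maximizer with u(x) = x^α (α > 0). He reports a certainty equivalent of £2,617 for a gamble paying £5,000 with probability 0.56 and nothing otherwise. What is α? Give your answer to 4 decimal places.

α ≈ 0.8956

Since u(0) = 0, the lottery's EU is 0.56·5000^α.
Equating: 2617^α = 0.56·5000^α, i.e. 0.5234^α = 0.56.
Taking logs: α·ln(2617/5000) = ln(0.56), so α = -0.5798185 / -0.6474093 ≈ 0.8956.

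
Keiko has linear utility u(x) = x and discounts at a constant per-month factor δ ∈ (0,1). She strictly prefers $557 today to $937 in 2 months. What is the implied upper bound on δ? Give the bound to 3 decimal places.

δ < 0.771

The preference means 557 > δ^2·937.
Dividing by 937: δ^2 < 0.59445. Both sides are positive, so the square root keeps the direction.
δ < 0.59445^(1/2) = 0.771.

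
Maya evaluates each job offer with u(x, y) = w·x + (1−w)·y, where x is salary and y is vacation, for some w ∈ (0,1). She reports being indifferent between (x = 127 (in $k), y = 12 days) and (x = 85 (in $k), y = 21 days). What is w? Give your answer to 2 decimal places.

Indifference: w·127 + (1−w)·12 = w·85 + (1−w)·21.
w·(127−85) = (1−w)·(21−12), i.e. w·42 = (1−w)·9.
So w/(1−w) = 9/42 = 0.2143, giving w = 9/(42+9) = 0.18.

w = 0.18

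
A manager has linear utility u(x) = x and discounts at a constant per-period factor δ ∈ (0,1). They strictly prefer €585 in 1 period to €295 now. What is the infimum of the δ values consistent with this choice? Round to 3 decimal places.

δ > 0.504

Under u(x) = x this choice says 295 < δ·585.
So δ > 295/585 = 0.50427.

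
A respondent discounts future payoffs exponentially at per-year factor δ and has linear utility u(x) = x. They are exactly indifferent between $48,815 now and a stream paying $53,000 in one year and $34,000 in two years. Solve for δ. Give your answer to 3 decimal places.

Present value of the stream is 53000·δ + 34000·δ². Indifference gives 53000δ + 34000δ² = 48815.
So 34000δ² + 53000δ − 48815 = 0.
The positive root is δ = [−53000 + √(53000² + 4·34000·48815)] / (2·34000) = (−53000 + 97200.000)/68000 ≈ 0.650.

δ ≈ 0.650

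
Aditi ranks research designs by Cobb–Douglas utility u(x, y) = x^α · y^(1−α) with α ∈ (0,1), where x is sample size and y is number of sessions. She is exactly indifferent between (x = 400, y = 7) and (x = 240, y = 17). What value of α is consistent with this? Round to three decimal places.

The Cobb–Douglas utilities coincide, so 400^α·7^(1−α) = 240^α·17^(1−α).
(400/240)^α = (17/7)^(1−α); take logs: α·ln(400/240) = (1−α)·ln(17/7), i.e. α·0.510826 = (1−α)·0.887303.
With A = 0.510826 and B = 0.887303: α·A = (1−α)·B, so α = B/(A+B) = 0.887303/1.398129 ≈ 0.635.

α ≈ 0.635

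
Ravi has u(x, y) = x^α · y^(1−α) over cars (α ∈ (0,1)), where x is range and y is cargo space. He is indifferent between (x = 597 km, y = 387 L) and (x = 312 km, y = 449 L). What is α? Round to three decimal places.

Set the two utilities equal: 597^α·387^(1−α) = 312^α·449^(1−α).
Rearrange to (597/312)^α = (449/387)^(1−α) and take logs: α·0.648914 = (1−α)·0.148598.
So α/(1−α) = (0.148598)/(0.648914) = 0.228995, and α = 0.228995/1.228995 ≈ 0.186.

α ≈ 0.186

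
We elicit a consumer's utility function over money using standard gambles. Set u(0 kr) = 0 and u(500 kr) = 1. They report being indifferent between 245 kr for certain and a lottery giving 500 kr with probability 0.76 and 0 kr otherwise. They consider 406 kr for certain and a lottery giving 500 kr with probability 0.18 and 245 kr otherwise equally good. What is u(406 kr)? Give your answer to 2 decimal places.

0.80

First, u(245 kr) = 0.76·u(500 kr) + 0.24·u(0 kr) = 0.76.
Chaining: u(406 kr) = 0.18·1.00 + 0.82·0.76 = 0.8032.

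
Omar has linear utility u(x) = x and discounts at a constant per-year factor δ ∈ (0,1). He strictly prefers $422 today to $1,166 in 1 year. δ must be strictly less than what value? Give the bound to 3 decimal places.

δ < 0.362

Comparing present values: 422 > δ·1166.
So δ < 422/1166 = 0.36192.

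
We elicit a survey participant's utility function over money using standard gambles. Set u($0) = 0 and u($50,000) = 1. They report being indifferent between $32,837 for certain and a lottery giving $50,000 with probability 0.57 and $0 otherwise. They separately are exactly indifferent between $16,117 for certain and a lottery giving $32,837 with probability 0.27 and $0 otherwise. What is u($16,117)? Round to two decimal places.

0.15

The first gamble pins u($32,837): it must equal 0.57·1 + 0.43·0 = 0.57.
Chaining: u($16,117) = 0.27·0.57 + 0.73·0.00 = 0.1539.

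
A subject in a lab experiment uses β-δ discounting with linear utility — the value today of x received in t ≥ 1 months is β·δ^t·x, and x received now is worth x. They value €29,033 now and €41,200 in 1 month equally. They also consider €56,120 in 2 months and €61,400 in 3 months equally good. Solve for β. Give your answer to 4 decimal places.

The second indifference involves only future payoffs, so β cancels: β·δ^2·56120 = β·δ^3·61400, giving δ = 56120/61400 = 0.91401.
The first indifference: 29033 = β·δ·41200, so β = 29033/(δ·41200) = 29033/(0.91401·41200) ≈ 0.7710.

β ≈ 0.7710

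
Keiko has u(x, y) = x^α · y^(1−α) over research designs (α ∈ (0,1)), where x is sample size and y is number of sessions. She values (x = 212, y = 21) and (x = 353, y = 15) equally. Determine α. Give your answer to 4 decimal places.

α ≈ 0.3976

The Cobb–Douglas utilities coincide, so 212^α·21^(1−α) = 353^α·15^(1−α).
Taking logs: α·ln 212 + (1−α)·ln 21 = α·ln 353 + (1−α)·ln 15, i.e. α·-0.5098818 = (1−α)·-0.3364722.
Thus α·(-0.8463540) = -0.3364722, so α = -0.3364722/-0.8463540 ≈ 0.3976.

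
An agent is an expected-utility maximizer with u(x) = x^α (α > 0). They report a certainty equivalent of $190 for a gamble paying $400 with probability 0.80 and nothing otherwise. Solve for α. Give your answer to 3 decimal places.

α ≈ 0.300

EU(lottery) = 0.80·400^α + 0.20·0 = 0.80·400^α.
Equating: 190^α = 0.80·400^α, i.e. 0.4750^α = 0.80.
Taking logs: α·ln(190/400) = ln(0.80), so α = -0.223144 / -0.744440 ≈ 0.300.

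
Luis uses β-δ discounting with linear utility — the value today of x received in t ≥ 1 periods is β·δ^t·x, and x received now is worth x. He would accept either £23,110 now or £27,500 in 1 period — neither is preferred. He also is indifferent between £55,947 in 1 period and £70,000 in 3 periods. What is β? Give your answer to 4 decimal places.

The second indifference involves only future payoffs, so β cancels: β·δ^1·55947 = β·δ^3·70000, giving δ^2 = 55947/70000 = 0.79924, so δ = 0.89400.
Substituting δ into 23110 = β·δ·27500: β = 23110/(24585.105) ≈ 0.9400.

β ≈ 0.9400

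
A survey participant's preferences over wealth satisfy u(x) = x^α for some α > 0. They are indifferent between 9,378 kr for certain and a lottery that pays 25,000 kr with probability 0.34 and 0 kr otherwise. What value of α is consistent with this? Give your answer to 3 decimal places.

Since u(0) = 0, the lottery's EU is 0.34·25000^α.
Setting u(9378) equal to that: 9378^α = 0.34·25000^α ⇒ (9378/25000)^α = 0.34.
Taking logs: α·ln(9378/25000) = ln(0.34), so α = -1.078810 / -0.980509 ≈ 1.100.

α ≈ 1.100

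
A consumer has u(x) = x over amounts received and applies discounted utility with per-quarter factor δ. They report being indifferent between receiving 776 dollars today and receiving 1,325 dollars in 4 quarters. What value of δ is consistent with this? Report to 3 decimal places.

The payoff in 4 quarters is discounted by δ^4, so u(776) = δ^4·u(1325) and δ^4 = u(776)/u(1325).
With u(x) = x: δ^4 = 776/1325 = 0.58566.
So δ = 0.58566^(1/4) ≈ 0.875.

δ ≈ 0.875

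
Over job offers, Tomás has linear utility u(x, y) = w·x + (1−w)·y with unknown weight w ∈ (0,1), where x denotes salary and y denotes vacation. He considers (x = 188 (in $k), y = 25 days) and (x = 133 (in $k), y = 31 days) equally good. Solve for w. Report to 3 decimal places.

Indifference: w·188 + (1−w)·25 = w·133 + (1−w)·31.
Collecting terms: w·55 = (1−w)·6.
Hence w = 6/(55+6) = 6/61 = 0.098.

w = 0.098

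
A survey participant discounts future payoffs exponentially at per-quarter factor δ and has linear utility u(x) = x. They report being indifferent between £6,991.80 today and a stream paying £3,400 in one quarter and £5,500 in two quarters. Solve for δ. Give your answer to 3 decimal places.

δ ≈ 0.860

Present value of the stream is 3400·δ + 5500·δ². Indifference gives 3400δ + 5500δ² = 6991.80.
That is, 5500δ² + 3400δ − 6991.80 = 0, a quadratic in δ.
The positive root is δ = [−3400 + √(3400² + 4·5500·6991.80)] / (2·5500) = (−3400 + 12860.000)/11000 ≈ 0.860.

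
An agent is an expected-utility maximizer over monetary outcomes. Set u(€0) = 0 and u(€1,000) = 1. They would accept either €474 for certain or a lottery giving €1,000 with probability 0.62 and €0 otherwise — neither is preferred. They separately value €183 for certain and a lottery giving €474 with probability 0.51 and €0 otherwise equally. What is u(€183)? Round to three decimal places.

0.316

First, u(€474) = 0.62·u(€1,000) + 0.38·u(€0) = 0.62.
Chaining: u(€183) = 0.51·0.62 + 0.49·0.00 = 0.3162.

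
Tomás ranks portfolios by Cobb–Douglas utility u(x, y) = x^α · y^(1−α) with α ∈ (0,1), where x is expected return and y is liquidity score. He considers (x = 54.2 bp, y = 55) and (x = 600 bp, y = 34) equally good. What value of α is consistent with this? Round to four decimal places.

Indifference: 54.2^α · 55^(1−α) = 600^α · 34^(1−α).
Rearrange to (54.2/600)^α = (34/55)^(1−α) and take logs: α·-2.4042487 = (1−α)·-0.4809727.
Thus α·(-2.8852214) = -0.4809727, so α = -0.4809727/-2.8852214 ≈ 0.1667.

α ≈ 0.1667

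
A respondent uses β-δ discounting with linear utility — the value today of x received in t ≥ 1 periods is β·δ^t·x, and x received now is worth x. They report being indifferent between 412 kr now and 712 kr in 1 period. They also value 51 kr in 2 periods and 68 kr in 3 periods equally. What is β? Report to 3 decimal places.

From the later pair, β·δ^2·51 = β·δ^3·68; dividing through, δ = 51/68 = 0.75000.
Now use the now-vs-future pair: 412 = β·δ·712 gives β = 412/(0.75000·712) ≈ 0.772.

β ≈ 0.772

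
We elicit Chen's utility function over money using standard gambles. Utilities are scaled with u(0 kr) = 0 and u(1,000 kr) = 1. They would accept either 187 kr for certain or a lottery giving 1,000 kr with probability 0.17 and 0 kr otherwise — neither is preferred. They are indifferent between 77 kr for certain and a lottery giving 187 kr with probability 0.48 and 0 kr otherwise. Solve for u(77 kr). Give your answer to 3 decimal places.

0.082

From the first indifference, u(187 kr) = 0.17·u(1,000 kr) + 0.83·u(0 kr) = 0.17·1 + 0.83·0 = 0.17.
The second indifference gives u(77 kr) = 0.48·u(187 kr) + 0.52·u(0 kr) = 0.48·0.17 + 0.52·0.00 = 0.0816.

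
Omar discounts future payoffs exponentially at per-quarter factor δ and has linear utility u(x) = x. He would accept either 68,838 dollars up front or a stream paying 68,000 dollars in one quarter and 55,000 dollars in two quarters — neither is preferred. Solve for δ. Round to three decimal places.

δ ≈ 0.660

The stream is worth 68000δ + 55000δ² today, so 68000δ + 55000δ² = 68838.
That is, 55000δ² + 68000δ − 68838 = 0, a quadratic in δ.
By the quadratic formula (taking the positive root), δ = (−68000 + √19768360000.00) / 110000 ≈ 0.660.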